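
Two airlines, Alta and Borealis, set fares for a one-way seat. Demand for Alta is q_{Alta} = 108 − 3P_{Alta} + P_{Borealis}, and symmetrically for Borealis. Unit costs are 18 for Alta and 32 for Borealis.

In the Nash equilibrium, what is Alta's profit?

730.08

Alta's profit: π = (P_{Alta} − 18)(108 − 3P_{Alta} + P_{Borealis}).
∂π/∂P_{Alta} = 162 − 6P_{Alta} + P_{Borealis} = 0 ⇒ P_{Alta} = 27 + (1/6)P_{Borealis}.
Similarly P_{Borealis} = 34 + (1/6)P_{Alta}.
Plugging P_{Borealis} into Alta's best response: P_{Alta} = 27 + (1/6)(34 + (1/6)P_{Alta}) ⇒ (35/36)P_{Alta} = 98/3, so P_{Alta} = 33.6.
Then P_{Borealis} = 34 + (1/6)·33.6 = 39.6.
q_{Alta} = 108 − 3·33.6 + 39.6 = 46.8.
Profit = (33.6 − 18)·46.8 = 730.08.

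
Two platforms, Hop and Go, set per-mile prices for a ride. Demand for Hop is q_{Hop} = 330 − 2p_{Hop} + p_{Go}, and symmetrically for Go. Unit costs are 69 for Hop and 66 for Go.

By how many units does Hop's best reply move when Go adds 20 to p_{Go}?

5

Hop's profit: π = (p_{Hop} − 69)(330 − 2p_{Hop} + p_{Go}).
∂π/∂p_{Hop} = 468 − 4p_{Hop} + p_{Go} = 0 ⇒ p_{Hop} = 117 + 0.25p_{Go}.
The reaction-function slope is 0.25, so a 20-unit rise in p_{Go} moves p_{Hop} by 0.25 × 20 = 5. Hop's best response rises — the actions are strategic complements.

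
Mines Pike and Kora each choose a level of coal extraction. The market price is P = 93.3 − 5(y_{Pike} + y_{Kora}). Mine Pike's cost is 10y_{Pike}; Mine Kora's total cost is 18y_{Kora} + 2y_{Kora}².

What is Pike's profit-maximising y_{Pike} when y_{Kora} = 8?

Mine Pike's profit: π = y_{Pike}(93.3 − 5(y_{Pike} + y_{Kora})) − 10y_{Pike}.
∂π/∂y_{Pike} = 83.3 − 10y_{Pike} − 5y_{Kora} = 0, so y_{Pike} = 8.33 − 0.5y_{Kora}.
At y_{Kora} = 8: y_{Pike} = 8.33 − 0.5·8 = 4.33.

4.33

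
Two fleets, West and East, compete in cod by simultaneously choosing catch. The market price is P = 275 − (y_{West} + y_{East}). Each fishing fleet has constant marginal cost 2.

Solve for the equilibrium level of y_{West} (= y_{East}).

Fishing fleet West's profit: π = y_{West}(275 − (y_{West} + y_{East})) − 2y_{West}.
∂π/∂y_{West} = 273 − 2y_{West} − y_{East} = 0, so y_{West} = 136.5 − 0.5y_{East}.
By symmetry y_{East} = y_{West}; substituting into the reaction function, 1.5y_{West} = 136.5 and y_{West} = 91.

91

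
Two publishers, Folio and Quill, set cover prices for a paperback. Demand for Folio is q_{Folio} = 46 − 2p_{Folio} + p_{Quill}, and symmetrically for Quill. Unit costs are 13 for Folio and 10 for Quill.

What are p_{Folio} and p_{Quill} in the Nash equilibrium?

Folio's profit: π = (p_{Folio} − 13)(46 − 2p_{Folio} + p_{Quill}).
∂π/∂p_{Folio} = 72 − 4p_{Folio} + p_{Quill} = 0 ⇒ p_{Folio} = 18 + 0.25p_{Quill}.
Similarly p_{Quill} = 16.5 + 0.25p_{Folio}.
Plugging p_{Quill} into Folio's best response: p_{Folio} = 18 + 0.25(16.5 + 0.25p_{Folio}) ⇒ 0.9375p_{Folio} = 22.125, so p_{Folio} = 23.6.
Then p_{Quill} = 16.5 + 0.25·23.6 = 22.4.

23.6, 22.4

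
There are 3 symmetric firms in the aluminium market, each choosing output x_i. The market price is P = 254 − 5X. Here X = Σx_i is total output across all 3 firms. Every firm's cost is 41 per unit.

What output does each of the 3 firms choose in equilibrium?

A representative firm's profit is π_i = x_i(254 − 5X) − 41x_i, with X = x_i + Σ_{j≠i} x_j.
First-order condition: 213 − 10x_i − 5Σ_{j≠i} x_j = 0.
Imposing symmetry (x_j = x for all j) turns Σ_{j≠i} x_j into 2x, so 213 = 20x and x = 10.65.

10.65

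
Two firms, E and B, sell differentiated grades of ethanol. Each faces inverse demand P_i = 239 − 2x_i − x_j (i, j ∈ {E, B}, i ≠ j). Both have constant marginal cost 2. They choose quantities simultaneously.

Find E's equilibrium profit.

Firm E's profit: π = x_E(239 − 2x_E − x_B) − 2x_E.
∂π/∂x_E = 237 − 4x_E − x_B = 0 ⇒ x_E = 59.25 − 0.25x_B.
By symmetry x_B = x_E; substituting into the reaction function, 1.25x_E = 59.25 and x_E = 47.4.
P_E = 239 − 2·47.4 − 47.4 = 96.8.
Profit = (96.8 − 2)·47.4 = 4493.52.

4493.52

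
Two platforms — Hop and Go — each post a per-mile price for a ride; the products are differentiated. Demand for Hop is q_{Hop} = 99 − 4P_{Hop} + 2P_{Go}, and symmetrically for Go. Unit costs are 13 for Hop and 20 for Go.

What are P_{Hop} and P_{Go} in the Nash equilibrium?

Hop's profit: π = (P_{Hop} − 13)(99 − 4P_{Hop} + 2P_{Go}).
∂π/∂P_{Hop} = 151 − 8P_{Hop} + 2P_{Go} = 0 ⇒ P_{Hop} = 18.875 + 0.25P_{Go}.
Similarly P_{Go} = 22.375 + 0.25P_{Hop}.
Plugging P_{Go} into Hop's best response: P_{Hop} = 18.875 + 0.25(22.375 + 0.25P_{Hop}) ⇒ 0.9375P_{Hop} = 783/32, so P_{Hop} = 26.1.
Then P_{Go} = 22.375 + 0.25·26.1 = 28.9.

26.1, 28.9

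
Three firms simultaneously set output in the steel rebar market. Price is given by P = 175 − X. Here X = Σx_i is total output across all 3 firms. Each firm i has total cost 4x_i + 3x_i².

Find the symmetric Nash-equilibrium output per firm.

A representative firm's profit is π_i = x_i(175 − X) − 4x_i − 3x_i², with X = x_i + Σ_{j≠i} x_j.
First-order condition: 171 − 8x_i − Σ_{j≠i} x_j = 0.
Imposing symmetry (x_j = x for all j) turns Σ_{j≠i} x_j into 2x, so 171 = 10x and x = 17.1.

17.1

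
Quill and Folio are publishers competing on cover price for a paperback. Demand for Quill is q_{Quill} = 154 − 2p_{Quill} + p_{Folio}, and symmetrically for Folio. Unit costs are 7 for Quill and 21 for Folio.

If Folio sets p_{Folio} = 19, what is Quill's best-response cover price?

46.75

Quill's profit: π = (p_{Quill} − 7)(154 − 2p_{Quill} + p_{Folio}).
∂π/∂p_{Quill} = 168 − 4p_{Quill} + p_{Folio} = 0 ⇒ p_{Quill} = 42 + 0.25p_{Folio}.
At p_{Folio} = 19: p_{Quill} = 42 + 0.25·19 = 46.75.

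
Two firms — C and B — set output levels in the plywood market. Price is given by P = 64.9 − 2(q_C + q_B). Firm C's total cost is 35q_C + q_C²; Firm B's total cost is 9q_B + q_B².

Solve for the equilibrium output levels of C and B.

Firm C's profit: π = q_C(64.9 − 2(q_C + q_B)) − 35q_C − q_C².
∂π/∂q_C = 29.9 − 6q_C − 2q_B = 0, so q_C = 299/60 − (1/3)q_B.
By the same steps for B: q_B = 559/60 − (1/3)q_C.
Solving the two reaction functions simultaneously: (1 − (−1/3)(−1/3))q_C = 299/60 − (1/3)·(559/60), so (8/9)q_C = 169/90 and q_C = 2.1125.
Then q_B = 559/60 − (1/3)·2.1125 = 8.6125.

2.1125, 8.6125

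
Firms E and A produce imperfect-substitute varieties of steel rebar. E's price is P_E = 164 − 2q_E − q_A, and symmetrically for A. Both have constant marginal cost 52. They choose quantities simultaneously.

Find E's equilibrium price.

96.8

Firm E's profit: π = q_E(164 − 2q_E − q_A) − 52q_E.
∂π/∂q_E = 112 − 4q_E − q_A = 0 ⇒ q_E = 28 − 0.25q_A.
Setting q_E = q_A in the reaction function: q_E = 28 − 0.25q_E, so q_E = 28 / 1.25 = 22.4.
P_E = 164 − 2·22.4 − 22.4 = 96.8.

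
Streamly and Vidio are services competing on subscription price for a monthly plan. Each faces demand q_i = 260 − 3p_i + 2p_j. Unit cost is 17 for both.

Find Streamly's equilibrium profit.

Streamly's profit: π = (p_{Streamly} − 17)(260 − 3p_{Streamly} + 2p_{Vidio}).
∂π/∂p_{Streamly} = 311 − 6p_{Streamly} + 2p_{Vidio} = 0 ⇒ p_{Streamly} = 311/6 + (1/3)p_{Vidio}.
The game is symmetric, so in equilibrium p_{Vidio} = p_{Streamly}: the reaction function gives (2/3)p_{Streamly} = 311/6, hence p_{Streamly} = 77.75.
q_{Streamly} = 260 − 3·77.75 + 2·77.75 = 182.25.
Profit = (77.75 − 17)·182.25 = 11071.6875.

11071.6875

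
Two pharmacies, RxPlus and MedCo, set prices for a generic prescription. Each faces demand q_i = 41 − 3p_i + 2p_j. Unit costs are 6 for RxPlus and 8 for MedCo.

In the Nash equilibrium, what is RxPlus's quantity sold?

RxPlus's profit: π = (p_{RxPlus} − 6)(41 − 3p_{RxPlus} + 2p_{MedCo}).
∂π/∂p_{RxPlus} = 59 − 6p_{RxPlus} + 2p_{MedCo} = 0 ⇒ p_{RxPlus} = 59/6 + (1/3)p_{MedCo}.
Similarly p_{MedCo} = 65/6 + (1/3)p_{RxPlus}.
Solving the two reaction functions simultaneously: (1 − (1/3)(1/3))p_{RxPlus} = 59/6 + (1/3)·(65/6), so (8/9)p_{RxPlus} = 121/9 and p_{RxPlus} = 15.125.
Then p_{MedCo} = 65/6 + (1/3)·15.125 = 15.875.
q_{RxPlus} = 41 − 3·15.125 + 2·15.875 = 27.375.

27.375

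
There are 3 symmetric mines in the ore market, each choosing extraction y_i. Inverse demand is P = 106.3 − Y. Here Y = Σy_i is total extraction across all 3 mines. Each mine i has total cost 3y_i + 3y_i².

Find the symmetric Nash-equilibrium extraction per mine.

A representative mine's profit is π_i = y_i(106.3 − Y) − 3y_i − 3y_i², with Y = y_i + Σ_{j≠i} y_j.
First-order condition: 103.3 − 8y_i − Σ_{j≠i} y_j = 0.
Imposing symmetry (y_j = y for all j) turns Σ_{j≠i} y_j into 2y, so 103.3 = 10y and y = 10.33.

10.33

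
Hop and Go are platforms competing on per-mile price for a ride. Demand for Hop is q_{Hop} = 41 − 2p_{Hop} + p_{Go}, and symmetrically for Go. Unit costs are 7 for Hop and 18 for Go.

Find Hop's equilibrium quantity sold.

Hop's profit: π = (p_{Hop} − 7)(41 − 2p_{Hop} + p_{Go}).
∂π/∂p_{Hop} = 55 − 4p_{Hop} + p_{Go} = 0 ⇒ p_{Hop} = 13.75 + 0.25p_{Go}.
Similarly p_{Go} = 19.25 + 0.25p_{Hop}.
Plugging p_{Go} into Hop's best response: p_{Hop} = 13.75 + 0.25(19.25 + 0.25p_{Hop}) ⇒ 0.9375p_{Hop} = 18.5625, so p_{Hop} = 19.8.
Then p_{Go} = 19.25 + 0.25·19.8 = 24.2.
q_{Hop} = 41 − 2·19.8 + 24.2 = 25.6.

25.6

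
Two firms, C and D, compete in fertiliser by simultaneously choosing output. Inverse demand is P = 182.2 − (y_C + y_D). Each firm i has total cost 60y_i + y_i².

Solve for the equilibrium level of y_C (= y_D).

24.44

Firm C's profit: π = y_C(182.2 − (y_C + y_D)) − 60y_C − y_C².
∂π/∂y_C = 122.2 − 4y_C − y_D = 0, so y_C = 30.55 − 0.25y_D.
Setting y_C = y_D in the reaction function: y_C = 30.55 − 0.25y_C, so y_C = 30.55 / 1.25 = 24.44.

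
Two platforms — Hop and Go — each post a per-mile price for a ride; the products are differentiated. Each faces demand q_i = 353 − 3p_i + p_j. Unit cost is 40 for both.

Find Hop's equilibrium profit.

Hop's profit: π = (p_{Hop} − 40)(353 − 3p_{Hop} + p_{Go}).
∂π/∂p_{Hop} = 473 − 6p_{Hop} + p_{Go} = 0 ⇒ p_{Hop} = 473/6 + (1/6)p_{Go}.
Setting p_{Hop} = p_{Go} in the reaction function: p_{Hop} = 473/6 + (1/6)p_{Hop}, so p_{Hop} = (473/6) / (5/6) = 94.6.
q_{Hop} = 353 − 3·94.6 + 94.6 = 163.8.
Profit = (94.6 − 40)·163.8 = 8943.48.

8943.48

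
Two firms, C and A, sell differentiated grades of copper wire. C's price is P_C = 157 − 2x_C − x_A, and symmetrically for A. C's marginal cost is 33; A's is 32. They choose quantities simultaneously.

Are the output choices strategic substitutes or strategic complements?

strategic substitutes

Firm C's profit: π = x_C(157 − 2x_C − x_A) − 33x_C.
∂π/∂x_C = 124 − 4x_C − x_A = 0 ⇒ x_C = 31 − 0.25x_A.
The best-response slope dx_C/dx_A = −0.25 < 0: the reaction function is downward-sloping, so the choices are strategic substitutes.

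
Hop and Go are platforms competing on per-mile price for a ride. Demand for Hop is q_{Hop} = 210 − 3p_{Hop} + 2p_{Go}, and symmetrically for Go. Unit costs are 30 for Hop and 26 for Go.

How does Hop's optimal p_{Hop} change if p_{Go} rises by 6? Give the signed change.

2

Hop's profit: π = (p_{Hop} − 30)(210 − 3p_{Hop} + 2p_{Go}).
∂π/∂p_{Hop} = 300 − 6p_{Hop} + 2p_{Go} = 0 ⇒ p_{Hop} = 50 + (1/3)p_{Go}.
The reaction-function slope is 1/3, so a 6-unit rise in p_{Go} moves p_{Hop} by 1/3 × 6 = 2. Hop's best response rises — the actions are strategic complements.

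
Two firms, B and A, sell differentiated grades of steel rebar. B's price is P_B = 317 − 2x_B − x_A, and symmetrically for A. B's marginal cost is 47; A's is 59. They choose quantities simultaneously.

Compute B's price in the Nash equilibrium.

Firm B's profit: π = x_B(317 − 2x_B − x_A) − 47x_B.
∂π/∂x_B = 270 − 4x_B − x_A = 0 ⇒ x_B = 67.5 − 0.25x_A.
Similarly x_A = 64.5 − 0.25x_B.
Substituting the second reaction function into the first: x_B = 67.5 − 0.25(64.5 − 0.25x_B), which gives 0.9375x_B = 51.375 ⇒ x_B = 54.8.
Then x_A = 64.5 − 0.25·54.8 = 50.8.
P_B = 317 − 2·54.8 − 50.8 = 156.6.

156.6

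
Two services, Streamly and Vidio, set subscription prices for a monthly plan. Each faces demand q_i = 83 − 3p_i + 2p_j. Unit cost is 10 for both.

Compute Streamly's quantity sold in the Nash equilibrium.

54.75

Streamly's profit: π = (p_{Streamly} − 10)(83 − 3p_{Streamly} + 2p_{Vidio}).
∂π/∂p_{Streamly} = 113 − 6p_{Streamly} + 2p_{Vidio} = 0 ⇒ p_{Streamly} = 113/6 + (1/3)p_{Vidio}.
By symmetry p_{Vidio} = p_{Streamly}; substituting into the reaction function, (2/3)p_{Streamly} = 113/6 and p_{Streamly} = 28.25.
q_{Streamly} = 83 − 3·28.25 + 2·28.25 = 54.75.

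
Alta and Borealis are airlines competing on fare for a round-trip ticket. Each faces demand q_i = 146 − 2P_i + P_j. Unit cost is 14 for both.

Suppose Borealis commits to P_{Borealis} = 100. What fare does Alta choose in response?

68.5

Alta's profit: π = (P_{Alta} − 14)(146 − 2P_{Alta} + P_{Borealis}).
∂π/∂P_{Alta} = 174 − 4P_{Alta} + P_{Borealis} = 0 ⇒ P_{Alta} = 43.5 + 0.25P_{Borealis}.
At P_{Borealis} = 100: P_{Alta} = 43.5 + 0.25·100 = 68.5.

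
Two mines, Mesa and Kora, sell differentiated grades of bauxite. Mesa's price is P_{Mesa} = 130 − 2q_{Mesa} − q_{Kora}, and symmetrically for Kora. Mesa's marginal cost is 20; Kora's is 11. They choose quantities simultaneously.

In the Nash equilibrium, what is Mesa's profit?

Mine Mesa's profit: π = q_{Mesa}(130 − 2q_{Mesa} − q_{Kora}) − 20q_{Mesa}.
∂π/∂q_{Mesa} = 110 − 4q_{Mesa} − q_{Kora} = 0 ⇒ q_{Mesa} = 27.5 − 0.25q_{Kora}.
Similarly q_{Kora} = 29.75 − 0.25q_{Mesa}.
Substituting the second reaction function into the first: q_{Mesa} = 27.5 − 0.25(29.75 − 0.25q_{Mesa}), which gives 0.9375q_{Mesa} = 20.0625 ⇒ q_{Mesa} = 21.4.
Then q_{Kora} = 29.75 − 0.25·21.4 = 24.4.
P_{Mesa} = 130 − 2·21.4 − 24.4 = 62.8.
Profit = (62.8 − 20)·21.4 = 915.92.

915.92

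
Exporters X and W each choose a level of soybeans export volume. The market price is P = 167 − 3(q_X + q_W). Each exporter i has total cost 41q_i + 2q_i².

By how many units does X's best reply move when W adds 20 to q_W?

Exporter X's profit: π = q_X(167 − 3(q_X + q_W)) − 41q_X − 2q_X².
∂π/∂q_X = 126 − 10q_X − 3q_W = 0, so q_X = 12.6 − 0.3q_W.
The reaction-function slope is −0.3, so a 20-unit rise in q_W moves q_X by −0.3 × 20 = −6. X's best response falls — the actions are strategic substitutes.

-6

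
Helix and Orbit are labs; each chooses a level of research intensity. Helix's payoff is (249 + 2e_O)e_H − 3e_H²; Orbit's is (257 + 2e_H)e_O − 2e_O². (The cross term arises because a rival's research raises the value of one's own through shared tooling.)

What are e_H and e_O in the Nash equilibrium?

Expanding Helix's payoff: 249e_H + 2e_Oe_H − 3e_H².
∂π/∂e_H = 249 + 2e_O − 6e_H = 0, so e_H = 41.5 + (1/3)e_O.
Likewise for Orbit: e_O = 64.25 + 0.5e_H.
Solving the two reaction functions simultaneously: (1 − (1/3)(0.5))e_H = 41.5 + (1/3)·64.25, so (5/6)e_H = 755/12 and e_H = 75.5.
Then e_O = 64.25 + 0.5·75.5 = 102.

75.5, 102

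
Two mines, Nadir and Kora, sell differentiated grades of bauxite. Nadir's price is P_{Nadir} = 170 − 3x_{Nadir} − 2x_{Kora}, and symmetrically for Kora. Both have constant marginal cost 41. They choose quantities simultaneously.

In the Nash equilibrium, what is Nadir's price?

Mine Nadir's profit: π = x_{Nadir}(170 − 3x_{Nadir} − 2x_{Kora}) − 41x_{Nadir}.
∂π/∂x_{Nadir} = 129 − 6x_{Nadir} − 2x_{Kora} = 0 ⇒ x_{Nadir} = 21.5 − (1/3)x_{Kora}.
Setting x_{Nadir} = x_{Kora} in the reaction function: x_{Nadir} = 21.5 − (1/3)x_{Nadir}, so x_{Nadir} = 21.5 / (4/3) = 16.125.
P_{Nadir} = 170 − 3·16.125 − 2·16.125 = 89.375.

89.375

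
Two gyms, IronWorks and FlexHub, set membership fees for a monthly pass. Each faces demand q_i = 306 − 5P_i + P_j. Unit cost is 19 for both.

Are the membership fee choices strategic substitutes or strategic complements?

strategic complements

IronWorks's profit: π = (P_{IronWorks} − 19)(306 − 5P_{IronWorks} + P_{FlexHub}).
∂π/∂P_{IronWorks} = 401 − 10P_{IronWorks} + P_{FlexHub} = 0 ⇒ P_{IronWorks} = 40.1 + 0.1P_{FlexHub}.
The best-response slope dP_{IronWorks}/dP_{FlexHub} = 0.1 > 0: the reaction function is upward-sloping, so the choices are strategic complements.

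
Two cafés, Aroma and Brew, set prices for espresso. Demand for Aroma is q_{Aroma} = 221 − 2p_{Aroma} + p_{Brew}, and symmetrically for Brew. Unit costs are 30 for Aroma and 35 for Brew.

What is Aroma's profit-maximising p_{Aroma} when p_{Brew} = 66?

86.75

Aroma's profit: π = (p_{Aroma} − 30)(221 − 2p_{Aroma} + p_{Brew}).
∂π/∂p_{Aroma} = 281 − 4p_{Aroma} + p_{Brew} = 0 ⇒ p_{Aroma} = 70.25 + 0.25p_{Brew}.
At p_{Brew} = 66: p_{Aroma} = 70.25 + 0.25·66 = 86.75.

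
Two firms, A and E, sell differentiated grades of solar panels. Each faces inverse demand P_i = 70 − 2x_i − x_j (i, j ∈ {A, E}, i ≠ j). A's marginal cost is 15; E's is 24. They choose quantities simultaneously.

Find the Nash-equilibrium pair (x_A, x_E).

Firm A's profit: π = x_A(70 − 2x_A − x_E) − 15x_A.
∂π/∂x_A = 55 − 4x_A − x_E = 0 ⇒ x_A = 13.75 − 0.25x_E.
Similarly x_E = 11.5 − 0.25x_A.
Solving the two reaction functions simultaneously: (1 − (−0.25)(−0.25))x_A = 13.75 − 0.25·11.5, so 0.9375x_A = 10.875 and x_A = 11.6.
Then x_E = 11.5 − 0.25·11.6 = 8.6.

11.6, 8.6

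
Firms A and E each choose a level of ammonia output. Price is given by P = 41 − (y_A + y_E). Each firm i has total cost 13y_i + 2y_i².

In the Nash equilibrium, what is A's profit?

Firm A's profit: π = y_A(41 − (y_A + y_E)) − 13y_A − 2y_A².
∂π/∂y_A = 28 − 6y_A − y_E = 0, so y_A = 14/3 − (1/6)y_E.
Setting y_A = y_E in the reaction function: y_A = 14/3 − (1/6)y_A, so y_A = (14/3) / (7/6) = 4.
Price P = 41 − 8 = 33.
A's profit: (33 − 13)·4 − 2(4)² = 48.

48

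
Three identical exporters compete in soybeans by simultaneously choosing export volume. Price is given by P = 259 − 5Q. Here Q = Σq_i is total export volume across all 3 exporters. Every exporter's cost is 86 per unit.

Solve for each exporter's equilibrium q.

8.65

A representative exporter's profit is π_i = q_i(259 − 5Q) − 86q_i, with Q = q_i + Σ_{j≠i} q_j.
First-order condition: 173 − 10q_i − 5Σ_{j≠i} q_j = 0.
With identical exporters, set every q_j = q: then 173 − 10q − 10q = 0, i.e. q = 173/20 = 8.65.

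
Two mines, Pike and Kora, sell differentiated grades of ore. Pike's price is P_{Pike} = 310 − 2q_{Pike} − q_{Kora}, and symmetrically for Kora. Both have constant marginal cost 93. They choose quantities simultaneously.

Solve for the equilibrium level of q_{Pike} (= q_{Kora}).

43.4

Mine Pike's profit: π = q_{Pike}(310 − 2q_{Pike} − q_{Kora}) − 93q_{Pike}.
∂π/∂q_{Pike} = 217 − 4q_{Pike} − q_{Kora} = 0 ⇒ q_{Pike} = 54.25 − 0.25q_{Kora}.
By symmetry q_{Kora} = q_{Pike}; substituting into the reaction function, 1.25q_{Pike} = 54.25 and q_{Pike} = 43.4.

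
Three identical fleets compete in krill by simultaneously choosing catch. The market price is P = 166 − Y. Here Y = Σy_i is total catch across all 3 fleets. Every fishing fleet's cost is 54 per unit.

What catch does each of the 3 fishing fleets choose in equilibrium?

28

A representative fishing fleet's profit is π_i = y_i(166 − Y) − 54y_i, with Y = y_i + Σ_{j≠i} y_j.
First-order condition: 112 − 2y_i − Σ_{j≠i} y_j = 0.
Imposing symmetry (y_j = y for all j) turns Σ_{j≠i} y_j into 2y, so 112 = 4y and y = 28.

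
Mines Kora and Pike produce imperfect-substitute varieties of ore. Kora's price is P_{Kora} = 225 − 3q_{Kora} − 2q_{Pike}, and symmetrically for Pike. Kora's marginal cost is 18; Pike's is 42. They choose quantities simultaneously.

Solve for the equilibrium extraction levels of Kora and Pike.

Mine Kora's profit: π = q_{Kora}(225 − 3q_{Kora} − 2q_{Pike}) − 18q_{Kora}.
∂π/∂q_{Kora} = 207 − 6q_{Kora} − 2q_{Pike} = 0 ⇒ q_{Kora} = 34.5 − (1/3)q_{Pike}.
Similarly q_{Pike} = 30.5 − (1/3)q_{Kora}.
Substituting the second reaction function into the first: q_{Kora} = 34.5 − (1/3)(30.5 − (1/3)q_{Kora}), which gives (8/9)q_{Kora} = 73/3 ⇒ q_{Kora} = 27.375.
Then q_{Pike} = 30.5 − (1/3)·27.375 = 21.375.

27.375, 21.375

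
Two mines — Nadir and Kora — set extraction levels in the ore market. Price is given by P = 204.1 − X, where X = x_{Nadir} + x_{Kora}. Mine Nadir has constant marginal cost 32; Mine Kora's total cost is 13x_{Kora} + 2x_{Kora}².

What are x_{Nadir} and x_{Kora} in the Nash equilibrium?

Mine Nadir's profit: π = x_{Nadir}(204.1 − (x_{Nadir} + x_{Kora})) − 32x_{Nadir}.
∂π/∂x_{Nadir} = 172.1 − 2x_{Nadir} − x_{Kora} = 0, so x_{Nadir} = 86.05 − 0.5x_{Kora}.
For Kora: ∂π/∂x_{Kora} = 191.1 − 6x_{Kora} − x_{Nadir} = 0 ⇒ x_{Kora} = 31.85 − (1/6)x_{Nadir}.
Solving the two reaction functions simultaneously: (1 − (−0.5)(−1/6))x_{Nadir} = 86.05 − 0.5·31.85, so (11/12)x_{Nadir} = 70.125 and x_{Nadir} = 76.5.
Then x_{Kora} = 31.85 − (1/6)·76.5 = 19.1.

76.5, 19.1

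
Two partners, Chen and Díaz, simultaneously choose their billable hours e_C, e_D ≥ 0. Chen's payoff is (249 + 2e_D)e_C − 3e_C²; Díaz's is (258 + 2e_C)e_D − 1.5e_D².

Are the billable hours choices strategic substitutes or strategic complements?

strategic complements

Expanding Chen's payoff: 249e_C + 2e_De_C − 3e_C².
∂π/∂e_C = 249 + 2e_D − 6e_C = 0, so e_C = 41.5 + (1/3)e_D.
The best-response slope de_C/de_D = 1/3 > 0: the reaction function is upward-sloping, so the choices are strategic complements.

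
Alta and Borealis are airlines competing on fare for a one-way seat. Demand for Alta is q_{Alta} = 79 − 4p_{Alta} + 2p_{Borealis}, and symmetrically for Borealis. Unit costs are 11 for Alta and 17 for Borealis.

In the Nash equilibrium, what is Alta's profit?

Alta's profit: π = (p_{Alta} − 11)(79 − 4p_{Alta} + 2p_{Borealis}).
∂π/∂p_{Alta} = 123 − 8p_{Alta} + 2p_{Borealis} = 0 ⇒ p_{Alta} = 15.375 + 0.25p_{Borealis}.
Similarly p_{Borealis} = 18.375 + 0.25p_{Alta}.
Solving the two reaction functions simultaneously: (1 − (0.25)(0.25))p_{Alta} = 15.375 + 0.25·18.375, so 0.9375p_{Alta} = 639/32 and p_{Alta} = 21.3.
Then p_{Borealis} = 18.375 + 0.25·21.3 = 23.7.
q_{Alta} = 79 − 4·21.3 + 2·23.7 = 41.2.
Profit = (21.3 − 11)·41.2 = 424.36.

424.36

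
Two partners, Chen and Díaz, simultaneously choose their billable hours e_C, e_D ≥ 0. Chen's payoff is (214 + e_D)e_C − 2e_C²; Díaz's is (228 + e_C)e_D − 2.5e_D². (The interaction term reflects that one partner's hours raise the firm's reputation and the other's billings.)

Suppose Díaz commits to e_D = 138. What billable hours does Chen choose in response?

Expanding Chen's payoff: 214e_C + e_De_C − 2e_C².
∂π/∂e_C = 214 + e_D − 4e_C = 0, so e_C = 53.5 + 0.25e_D.
At e_D = 138: e_C = 53.5 + 0.25·138 = 88.

88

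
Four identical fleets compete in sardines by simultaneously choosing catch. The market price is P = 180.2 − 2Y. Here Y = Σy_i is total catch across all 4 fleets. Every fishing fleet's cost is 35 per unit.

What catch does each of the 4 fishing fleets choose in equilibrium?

14.52

A representative fishing fleet's profit is π_i = y_i(180.2 − 2Y) − 35y_i, with Y = y_i + Σ_{j≠i} y_j.
First-order condition: 145.2 − 4y_i − 2Σ_{j≠i} y_j = 0.
With identical fishing fleets, set every y_j = y: then 145.2 − 4y − 6y = 0, i.e. y = 145.2/10 = 14.52.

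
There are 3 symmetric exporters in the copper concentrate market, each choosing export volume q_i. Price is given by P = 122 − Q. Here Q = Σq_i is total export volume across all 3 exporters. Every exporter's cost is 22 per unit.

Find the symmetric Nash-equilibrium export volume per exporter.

25

A representative exporter's profit is π_i = q_i(122 − Q) − 22q_i, with Q = q_i + Σ_{j≠i} q_j.
First-order condition: 100 − 2q_i − Σ_{j≠i} q_j = 0.
In a symmetric equilibrium every exporter chooses the same q, so Σ_{j≠i} q_j = 2q. The condition becomes 100 − 4q = 0, giving q = 100/4 = 25.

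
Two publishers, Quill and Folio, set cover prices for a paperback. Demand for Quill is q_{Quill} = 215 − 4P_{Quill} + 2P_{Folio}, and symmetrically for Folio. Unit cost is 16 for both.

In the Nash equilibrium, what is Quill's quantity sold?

Quill's profit: π = (P_{Quill} − 16)(215 − 4P_{Quill} + 2P_{Folio}).
∂π/∂P_{Quill} = 279 − 8P_{Quill} + 2P_{Folio} = 0 ⇒ P_{Quill} = 34.875 + 0.25P_{Folio}.
By symmetry P_{Folio} = P_{Quill}; substituting into the reaction function, 0.75P_{Quill} = 34.875 and P_{Quill} = 46.5.
q_{Quill} = 215 − 4·46.5 + 2·46.5 = 122.

122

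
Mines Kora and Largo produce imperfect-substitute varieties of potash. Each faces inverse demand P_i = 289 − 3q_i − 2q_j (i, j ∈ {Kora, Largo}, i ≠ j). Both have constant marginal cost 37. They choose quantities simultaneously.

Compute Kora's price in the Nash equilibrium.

Mine Kora's profit: π = q_{Kora}(289 − 3q_{Kora} − 2q_{Largo}) − 37q_{Kora}.
∂π/∂q_{Kora} = 252 − 6q_{Kora} − 2q_{Largo} = 0 ⇒ q_{Kora} = 42 − (1/3)q_{Largo}.
The game is symmetric, so in equilibrium q_{Largo} = q_{Kora}: the reaction function gives (4/3)q_{Kora} = 42, hence q_{Kora} = 31.5.
P_{Kora} = 289 − 3·31.5 − 2·31.5 = 131.5.

131.5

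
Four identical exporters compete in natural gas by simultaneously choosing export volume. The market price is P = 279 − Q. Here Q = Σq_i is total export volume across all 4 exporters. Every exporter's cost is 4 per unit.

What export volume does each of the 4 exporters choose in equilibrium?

A representative exporter's profit is π_i = q_i(279 − Q) − 4q_i, with Q = q_i + Σ_{j≠i} q_j.
First-order condition: 275 − 2q_i − Σ_{j≠i} q_j = 0.
In a symmetric equilibrium every exporter chooses the same q, so Σ_{j≠i} q_j = 3q. The condition becomes 275 − 5q = 0, giving q = 275/5 = 55.

55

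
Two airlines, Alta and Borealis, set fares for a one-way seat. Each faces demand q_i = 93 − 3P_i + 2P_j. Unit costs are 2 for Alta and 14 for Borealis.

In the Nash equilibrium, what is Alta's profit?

Alta's profit: π = (P_{Alta} − 2)(93 − 3P_{Alta} + 2P_{Borealis}).
∂π/∂P_{Alta} = 99 − 6P_{Alta} + 2P_{Borealis} = 0 ⇒ P_{Alta} = 16.5 + (1/3)P_{Borealis}.
Similarly P_{Borealis} = 22.5 + (1/3)P_{Alta}.
Substituting the second reaction function into the first: P_{Alta} = 16.5 + (1/3)(22.5 + (1/3)P_{Alta}), which gives (8/9)P_{Alta} = 24 ⇒ P_{Alta} = 27.
Then P_{Borealis} = 22.5 + (1/3)·27 = 31.5.
q_{Alta} = 93 − 3·27 + 2·31.5 = 75.
Profit = (27 − 2)·75 = 1875.

1875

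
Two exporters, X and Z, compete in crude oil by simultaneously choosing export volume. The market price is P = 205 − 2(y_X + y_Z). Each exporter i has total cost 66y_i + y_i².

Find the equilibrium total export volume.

Exporter X's profit: π = y_X(205 − 2(y_X + y_Z)) − 66y_X − y_X².
∂π/∂y_X = 139 − 6y_X − 2y_Z = 0, so y_X = 139/6 − (1/3)y_Z.
Setting y_X = y_Z in the reaction function: y_X = 139/6 − (1/3)y_X, so y_X = (139/6) / (4/3) = 17.375.
Total export volume: 17.375 + 17.375 = 34.75.

34.75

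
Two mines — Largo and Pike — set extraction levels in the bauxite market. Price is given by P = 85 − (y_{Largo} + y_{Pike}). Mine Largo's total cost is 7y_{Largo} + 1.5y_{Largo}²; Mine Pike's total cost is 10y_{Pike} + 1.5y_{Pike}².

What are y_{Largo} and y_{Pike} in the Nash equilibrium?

Mine Largo's profit: π = y_{Largo}(85 − (y_{Largo} + y_{Pike})) − 7y_{Largo} − 1.5y_{Largo}².
∂π/∂y_{Largo} = 78 − 5y_{Largo} − y_{Pike} = 0, so y_{Largo} = 15.6 − 0.2y_{Pike}.
By the same steps for Pike: y_{Pike} = 15 − 0.2y_{Largo}.
Solving the two reaction functions simultaneously: (1 − (−0.2)(−0.2))y_{Largo} = 15.6 − 0.2·15, so 0.96y_{Largo} = 12.6 and y_{Largo} = 13.125.
Then y_{Pike} = 15 − 0.2·13.125 = 12.375.

13.125, 12.375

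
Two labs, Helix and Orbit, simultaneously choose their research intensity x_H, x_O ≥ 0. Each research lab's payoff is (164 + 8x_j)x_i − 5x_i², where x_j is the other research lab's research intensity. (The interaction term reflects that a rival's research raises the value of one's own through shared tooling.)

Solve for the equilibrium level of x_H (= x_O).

82

Helix's payoff is (164 + 8x_O)x_H − 5x_H².
∂π/∂x_H = 164 + 8x_O − 10x_H = 0, so x_H = 16.4 + 0.8x_O.
Setting x_H = x_O in the reaction function: x_H = 16.4 + 0.8x_H, so x_H = 16.4 / 0.2 = 82.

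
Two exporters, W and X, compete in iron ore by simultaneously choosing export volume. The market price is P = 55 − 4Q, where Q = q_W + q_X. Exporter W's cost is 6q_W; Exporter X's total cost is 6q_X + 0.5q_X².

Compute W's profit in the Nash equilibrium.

Exporter W's profit: π = q_W(55 − 4(q_W + q_X)) − 6q_W.
∂π/∂q_W = 49 − 8q_W − 4q_X = 0, so q_W = 6.125 − 0.5q_X.
For X: ∂π/∂q_X = 49 − 9q_X − 4q_W = 0 ⇒ q_X = 49/9 − (4/9)q_W.
Plugging q_X into W's best response: q_W = 6.125 − 0.5(49/9 − (4/9)q_W) ⇒ (7/9)q_W = 245/72, so q_W = 4.375.
Then q_X = 49/9 − (4/9)·4.375 = 3.5.
Price P = 55 − 4·7.875 = 23.5.
W's profit: (23.5 − 6)·4.375 = 76.5625.

76.5625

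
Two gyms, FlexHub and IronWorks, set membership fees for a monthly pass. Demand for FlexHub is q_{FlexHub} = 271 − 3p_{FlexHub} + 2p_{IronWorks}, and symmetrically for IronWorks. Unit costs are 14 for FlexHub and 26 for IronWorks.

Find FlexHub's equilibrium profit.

FlexHub's profit: π = (p_{FlexHub} − 14)(271 − 3p_{FlexHub} + 2p_{IronWorks}).
∂π/∂p_{FlexHub} = 313 − 6p_{FlexHub} + 2p_{IronWorks} = 0 ⇒ p_{FlexHub} = 313/6 + (1/3)p_{IronWorks}.
Similarly p_{IronWorks} = 349/6 + (1/3)p_{FlexHub}.
Substituting the second reaction function into the first: p_{FlexHub} = 313/6 + (1/3)(349/6 + (1/3)p_{FlexHub}), which gives (8/9)p_{FlexHub} = 644/9 ⇒ p_{FlexHub} = 80.5.
Then p_{IronWorks} = 349/6 + (1/3)·80.5 = 85.
q_{FlexHub} = 271 − 3·80.5 + 2·85 = 199.5.
Profit = (80.5 − 14)·199.5 = 13266.75.

13266.75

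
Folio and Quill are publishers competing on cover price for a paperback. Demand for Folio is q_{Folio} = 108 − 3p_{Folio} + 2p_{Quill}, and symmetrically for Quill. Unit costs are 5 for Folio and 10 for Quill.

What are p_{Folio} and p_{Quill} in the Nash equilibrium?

31.6875, 33.5625

Folio's profit: π = (p_{Folio} − 5)(108 − 3p_{Folio} + 2p_{Quill}).
∂π/∂p_{Folio} = 123 − 6p_{Folio} + 2p_{Quill} = 0 ⇒ p_{Folio} = 20.5 + (1/3)p_{Quill}.
Similarly p_{Quill} = 23 + (1/3)p_{Folio}.
Substituting the second reaction function into the first: p_{Folio} = 20.5 + (1/3)(23 + (1/3)p_{Folio}), which gives (8/9)p_{Folio} = 169/6 ⇒ p_{Folio} = 31.6875.
Then p_{Quill} = 23 + (1/3)·31.6875 = 33.5625.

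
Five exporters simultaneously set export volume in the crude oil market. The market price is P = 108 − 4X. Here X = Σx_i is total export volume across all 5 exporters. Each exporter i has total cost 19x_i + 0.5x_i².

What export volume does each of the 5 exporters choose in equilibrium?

A representative exporter's profit is π_i = x_i(108 − 4X) − 19x_i − 0.5x_i², with X = x_i + Σ_{j≠i} x_j.
First-order condition: 89 − 9x_i − 4Σ_{j≠i} x_j = 0.
In a symmetric equilibrium every exporter chooses the same x, so Σ_{j≠i} x_j = 4x. The condition becomes 89 − 25x = 0, giving x = 89/25 = 3.56.

3.56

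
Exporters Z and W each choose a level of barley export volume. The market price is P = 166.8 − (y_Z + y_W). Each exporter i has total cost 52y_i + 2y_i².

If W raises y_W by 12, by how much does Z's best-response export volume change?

-2

Exporter Z's profit: π = y_Z(166.8 − (y_Z + y_W)) − 52y_Z − 2y_Z².
∂π/∂y_Z = 114.8 − 6y_Z − y_W = 0, so y_Z = 287/15 − (1/6)y_W.
The reaction-function slope is −1/6, so a 12-unit rise in y_W moves y_Z by −1/6 × 12 = −2. Z's best response falls — the actions are strategic substitutes.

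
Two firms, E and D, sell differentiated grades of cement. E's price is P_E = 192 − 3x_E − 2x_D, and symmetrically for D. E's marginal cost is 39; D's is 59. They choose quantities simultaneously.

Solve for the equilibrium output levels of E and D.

Firm E's profit: π = x_E(192 − 3x_E − 2x_D) − 39x_E.
∂π/∂x_E = 153 − 6x_E − 2x_D = 0 ⇒ x_E = 25.5 − (1/3)x_D.
Similarly x_D = 133/6 − (1/3)x_E.
Substituting the second reaction function into the first: x_E = 25.5 − (1/3)(133/6 − (1/3)x_E), which gives (8/9)x_E = 163/9 ⇒ x_E = 20.375.
Then x_D = 133/6 − (1/3)·20.375 = 15.375.

20.375, 15.375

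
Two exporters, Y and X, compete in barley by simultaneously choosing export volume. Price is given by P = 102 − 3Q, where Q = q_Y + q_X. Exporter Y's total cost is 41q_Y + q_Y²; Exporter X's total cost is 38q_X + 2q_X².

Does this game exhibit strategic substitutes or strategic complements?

Exporter Y's profit: π = q_Y(102 − 3(q_Y + q_X)) − 41q_Y − q_Y².
∂π/∂q_Y = 61 − 8q_Y − 3q_X = 0, so q_Y = 7.625 − 0.375q_X.
The best-response slope dq_Y/dq_X = −0.375 < 0: the reaction function is downward-sloping, so the choices are strategic substitutes.

strategic substitutes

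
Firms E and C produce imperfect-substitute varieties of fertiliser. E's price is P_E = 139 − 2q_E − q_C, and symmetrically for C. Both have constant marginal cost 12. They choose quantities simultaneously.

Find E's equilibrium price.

Firm E's profit: π = q_E(139 − 2q_E − q_C) − 12q_E.
∂π/∂q_E = 127 − 4q_E − q_C = 0 ⇒ q_E = 31.75 − 0.25q_C.
The game is symmetric, so in equilibrium q_C = q_E: the reaction function gives 1.25q_E = 31.75, hence q_E = 25.4.
P_E = 139 − 2·25.4 − 25.4 = 62.8.

62.8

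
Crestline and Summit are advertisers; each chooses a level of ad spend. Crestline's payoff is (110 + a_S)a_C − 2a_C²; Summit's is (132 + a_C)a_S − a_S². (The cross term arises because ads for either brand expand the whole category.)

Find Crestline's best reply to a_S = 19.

Expanding Crestline's payoff: 110a_C + a_Sa_C − 2a_C².
∂π/∂a_C = 110 + a_S − 4a_C = 0, so a_C = 27.5 + 0.25a_S.
At a_S = 19: a_C = 27.5 + 0.25·19 = 32.25.

32.25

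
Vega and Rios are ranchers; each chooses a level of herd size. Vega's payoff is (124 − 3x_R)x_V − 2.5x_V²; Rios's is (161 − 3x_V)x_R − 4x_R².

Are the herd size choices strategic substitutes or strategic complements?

strategic substitutes

Expanding Vega's payoff: 124x_V − 3x_Rx_V − 2.5x_V².
∂π/∂x_V = 124 − 3x_R − 5x_V = 0, so x_V = 24.8 − 0.6x_R.
The best-response slope dx_V/dx_R = −0.6 < 0: the reaction function is downward-sloping, so the choices are strategic substitutes.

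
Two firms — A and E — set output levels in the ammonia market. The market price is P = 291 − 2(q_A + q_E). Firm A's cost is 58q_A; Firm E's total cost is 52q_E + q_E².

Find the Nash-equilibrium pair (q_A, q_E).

Firm A's profit: π = q_A(291 − 2(q_A + q_E)) − 58q_A.
∂π/∂q_A = 233 − 4q_A − 2q_E = 0, so q_A = 58.25 − 0.5q_E.
For E: ∂π/∂q_E = 239 − 6q_E − 2q_A = 0 ⇒ q_E = 239/6 − (1/3)q_A.
Substituting the second reaction function into the first: q_A = 58.25 − 0.5(239/6 − (1/3)q_A), which gives (5/6)q_A = 115/3 ⇒ q_A = 46.
Then q_E = 239/6 − (1/3)·46 = 24.5.

46, 24.5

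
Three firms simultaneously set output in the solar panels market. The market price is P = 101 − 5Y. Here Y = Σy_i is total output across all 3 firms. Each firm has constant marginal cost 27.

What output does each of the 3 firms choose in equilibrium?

3.7

A representative firm's profit is π_i = y_i(101 − 5Y) − 27y_i, with Y = y_i + Σ_{j≠i} y_j.
First-order condition: 74 − 10y_i − 5Σ_{j≠i} y_j = 0.
With identical firms, set every y_j = y: then 74 − 10y − 10y = 0, i.e. y = 74/20 = 3.7.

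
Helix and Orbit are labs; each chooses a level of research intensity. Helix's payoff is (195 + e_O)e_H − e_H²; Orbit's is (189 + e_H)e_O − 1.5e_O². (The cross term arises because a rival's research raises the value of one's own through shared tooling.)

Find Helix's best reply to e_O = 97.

Expanding Helix's payoff: 195e_H + e_Oe_H − e_H².
∂π/∂e_H = 195 + e_O − 2e_H = 0, so e_H = 97.5 + 0.5e_O.
At e_O = 97: e_H = 97.5 + 0.5·97 = 146.

146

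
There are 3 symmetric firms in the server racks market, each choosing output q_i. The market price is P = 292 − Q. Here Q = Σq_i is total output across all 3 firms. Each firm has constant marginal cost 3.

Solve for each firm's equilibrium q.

A representative firm's profit is π_i = q_i(292 − Q) − 3q_i, with Q = q_i + Σ_{j≠i} q_j.
First-order condition: 289 − 2q_i − Σ_{j≠i} q_j = 0.
With identical firms, set every q_j = q: then 289 − 2q − 2q = 0, i.e. q = 289/4 = 72.25.

72.25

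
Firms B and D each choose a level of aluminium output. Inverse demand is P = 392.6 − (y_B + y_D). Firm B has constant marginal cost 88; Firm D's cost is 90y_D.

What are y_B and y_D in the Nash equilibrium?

102.2, 100.2

Firm B's profit: π = y_B(392.6 − (y_B + y_D)) − 88y_B.
∂π/∂y_B = 304.6 − 2y_B − y_D = 0, so y_B = 152.3 − 0.5y_D.
By the same steps for D: y_D = 151.3 − 0.5y_B.
Plugging y_D into B's best response: y_B = 152.3 − 0.5(151.3 − 0.5y_B) ⇒ 0.75y_B = 76.65, so y_B = 102.2.
Then y_D = 151.3 − 0.5·102.2 = 100.2.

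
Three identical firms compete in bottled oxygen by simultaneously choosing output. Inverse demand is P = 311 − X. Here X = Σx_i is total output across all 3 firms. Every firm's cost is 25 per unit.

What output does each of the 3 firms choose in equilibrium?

71.5

A representative firm's profit is π_i = x_i(311 − X) − 25x_i, with X = x_i + Σ_{j≠i} x_j.
First-order condition: 286 − 2x_i − Σ_{j≠i} x_j = 0.
In a symmetric equilibrium every firm chooses the same x, so Σ_{j≠i} x_j = 2x. The condition becomes 286 − 4x = 0, giving x = 286/4 = 71.5.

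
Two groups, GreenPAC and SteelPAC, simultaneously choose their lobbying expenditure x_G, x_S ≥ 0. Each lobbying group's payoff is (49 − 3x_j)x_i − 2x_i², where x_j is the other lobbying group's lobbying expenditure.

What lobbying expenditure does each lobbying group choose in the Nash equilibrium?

7

GreenPAC's payoff is (49 − 3x_S)x_G − 2x_G².
∂π/∂x_G = 49 − 3x_S − 4x_G = 0, so x_G = 12.25 − 0.75x_S.
Setting x_G = x_S in the reaction function: x_G = 12.25 − 0.75x_G, so x_G = 12.25 / 1.75 = 7.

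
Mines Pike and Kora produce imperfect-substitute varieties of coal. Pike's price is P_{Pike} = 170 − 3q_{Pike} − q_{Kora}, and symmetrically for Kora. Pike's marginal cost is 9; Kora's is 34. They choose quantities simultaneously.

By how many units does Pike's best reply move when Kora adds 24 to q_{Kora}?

Mine Pike's profit: π = q_{Pike}(170 − 3q_{Pike} − q_{Kora}) − 9q_{Pike}.
∂π/∂q_{Pike} = 161 − 6q_{Pike} − q_{Kora} = 0 ⇒ q_{Pike} = 161/6 − (1/6)q_{Kora}.
The reaction-function slope is −1/6, so a 24-unit rise in q_{Kora} moves q_{Pike} by −1/6 × 24 = −4. Pike's best response falls — the actions are strategic substitutes.

-4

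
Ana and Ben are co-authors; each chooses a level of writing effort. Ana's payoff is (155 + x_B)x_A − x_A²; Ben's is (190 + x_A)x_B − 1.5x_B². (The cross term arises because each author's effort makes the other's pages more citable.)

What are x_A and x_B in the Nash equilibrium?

Expanding Ana's payoff: 155x_A + x_Bx_A − x_A².
∂π/∂x_A = 155 + x_B − 2x_A = 0, so x_A = 77.5 + 0.5x_B.
Likewise for Ben: x_B = 190/3 + (1/3)x_A.
Substituting the second reaction function into the first: x_A = 77.5 + 0.5(190/3 + (1/3)x_A), which gives (5/6)x_A = 655/6 ⇒ x_A = 131.
Then x_B = 190/3 + (1/3)·131 = 107.

131, 107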